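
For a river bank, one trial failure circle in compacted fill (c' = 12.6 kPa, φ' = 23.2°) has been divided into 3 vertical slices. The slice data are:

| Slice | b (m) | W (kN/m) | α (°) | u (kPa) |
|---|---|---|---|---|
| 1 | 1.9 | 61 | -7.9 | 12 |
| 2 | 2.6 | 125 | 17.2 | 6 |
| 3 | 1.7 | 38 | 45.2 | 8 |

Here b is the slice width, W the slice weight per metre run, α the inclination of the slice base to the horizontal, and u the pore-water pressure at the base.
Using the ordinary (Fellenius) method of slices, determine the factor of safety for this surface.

FS = 2.74

Ordinary method of slices: FS = Σ[c'·Δl_i + (W_i cosα_i − u_i·Δl_i)·tanφ'] / Σ W_i sinα_i, with Δl_i = b_i / cosα_i.
Slice 1: Δl = 1.9/cos(-7.9°) = 1.918 m; N'_1 = 61·cos(-7.9°) − 12·1.918 = 37.4; c'Δl = 24.17; W sinα = -8.4
Slice 2: Δl = 2.6/cos17.2° = 2.722 m; N'_2 = 125·cos17.2° − 6·2.722 = 103.1; c'Δl = 34.29; W sinα = 37.0
Slice 3: Δl = 1.7/cos45.2° = 2.413 m; N'_3 = 38·cos45.2° − 8·2.413 = 7.5; c'Δl = 30.40; W sinα = 27.0
Σc'Δl = 88.9 kN/m; ΣN' = 148.0 kN/m; ΣW sinα = 55.5 kN/m
Resisting = 88.9 + 148.0·tan23.2° = 88.9 + 63.4 = 152.3 kN/m
FS = 152.3 / 55.5 = 2.742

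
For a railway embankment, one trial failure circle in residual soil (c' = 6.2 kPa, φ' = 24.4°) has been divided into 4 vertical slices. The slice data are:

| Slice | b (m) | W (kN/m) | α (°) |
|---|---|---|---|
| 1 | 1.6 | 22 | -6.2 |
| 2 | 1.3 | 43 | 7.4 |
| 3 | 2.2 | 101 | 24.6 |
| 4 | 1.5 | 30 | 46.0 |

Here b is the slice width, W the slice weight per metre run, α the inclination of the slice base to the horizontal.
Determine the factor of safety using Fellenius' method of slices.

FS = 1.90

Ordinary method of slices: FS = Σ[c'·Δl_i + (W_i cosα_i)·tanφ'] / Σ W_i sinα_i, with Δl_i = b_i / cosα_i.
Slice 1: Δl = 1.6/cos(-6.2°) = 1.609 m; N'_1 = 22·cos(-6.2°) = 21.9; c'Δl = 9.98; W sinα = -2.4
Slice 2: Δl = 1.3/cos7.4° = 1.311 m; N'_2 = 43·cos7.4° = 42.6; c'Δl = 8.13; W sinα = 5.5
Slice 3: Δl = 2.2/cos24.6° = 2.420 m; N'_3 = 101·cos24.6° = 91.8; c'Δl = 15.00; W sinα = 42.0
Slice 4: Δl = 1.5/cos46.0° = 2.159 m; N'_4 = 30·cos46.0° = 20.8; c'Δl = 13.39; W sinα = 21.6
Σc'Δl = 46.5 kN/m; ΣN' = 177.2 kN/m; ΣW sinα = 66.8 kN/m
Resisting = 46.5 + 177.2·tan24.4° = 46.5 + 80.4 = 126.9 kN/m
FS = 126.9 / 66.8 = 1.900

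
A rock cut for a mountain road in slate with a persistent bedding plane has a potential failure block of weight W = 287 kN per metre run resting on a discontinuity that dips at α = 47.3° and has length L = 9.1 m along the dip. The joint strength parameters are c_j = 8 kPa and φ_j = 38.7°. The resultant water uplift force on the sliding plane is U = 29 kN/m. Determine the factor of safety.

FS = 0.97

Resolving the block weight along and normal to the plane and applying the Mohr–Coulomb strength on the joint:
N' = W cosα − U = 287·cos47.3° − 29 = 165.6 kN/m
Driving force T = W sinα = 287·sin47.3° = 210.9 kN/m
Resisting force R = c_j·L + N'·tanφ_j = 8·9.1 + 165.6·tan38.7° = 72.8 + 132.7 = 205.5 kN/m
FS = R / T = 205.5 / 210.9 = 0.974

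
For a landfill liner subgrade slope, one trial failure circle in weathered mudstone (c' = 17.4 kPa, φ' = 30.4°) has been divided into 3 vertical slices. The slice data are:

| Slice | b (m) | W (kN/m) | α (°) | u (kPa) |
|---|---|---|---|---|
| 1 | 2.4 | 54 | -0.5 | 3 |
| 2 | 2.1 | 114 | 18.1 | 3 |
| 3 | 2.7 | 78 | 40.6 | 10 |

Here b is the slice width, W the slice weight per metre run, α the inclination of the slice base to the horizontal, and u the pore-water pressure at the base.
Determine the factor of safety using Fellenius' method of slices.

Ordinary method of slices: FS = Σ[c'·Δl_i + (W_i cosα_i − u_i·Δl_i)·tanφ'] / Σ W_i sinα_i, with Δl_i = b_i / cosα_i.
Slice 1: Δl = 2.4/cos(-0.5°) = 2.400 m; N'_1 = 54·cos(-0.5°) − 3·2.400 = 46.8; c'Δl = 41.76; W sinα = -0.5
Slice 2: Δl = 2.1/cos18.1° = 2.209 m; N'_2 = 114·cos18.1° − 3·2.209 = 101.7; c'Δl = 38.44; W sinα = 35.4
Slice 3: Δl = 2.7/cos40.6° = 3.556 m; N'_3 = 78·cos40.6° − 10·3.556 = 23.7; c'Δl = 61.88; W sinα = 50.8
Σc'Δl = 142.1 kN/m; ΣN' = 172.2 kN/m; ΣW sinα = 85.7 kN/m
Resisting = 142.1 + 172.2·tan30.4° = 142.1 + 101.0 = 243.1 kN/m
FS = 243.1 / 85.7 = 2.836

FS = 2.84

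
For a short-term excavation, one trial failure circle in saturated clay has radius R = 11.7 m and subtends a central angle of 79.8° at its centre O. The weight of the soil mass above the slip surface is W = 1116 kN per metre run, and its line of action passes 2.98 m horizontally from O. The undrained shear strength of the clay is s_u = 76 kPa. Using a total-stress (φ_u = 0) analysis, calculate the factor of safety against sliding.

FS = 4.36

Taking moments about the centre O, the resisting moment is provided by the undrained shear strength acting along the arc:
Arc length L_a = R·θ = 11.7·(79.8°·π/180) = 11.7·1.3928 = 16.30 m
M_R = s_u·L_a·R = 76·16.30·11.7 = 14489.9 kN·m/m
M_D = W·d = 1116·2.98 = 3325.7 kN·m/m
FS = M_R / M_D = 14489.9 / 3325.7 = 4.357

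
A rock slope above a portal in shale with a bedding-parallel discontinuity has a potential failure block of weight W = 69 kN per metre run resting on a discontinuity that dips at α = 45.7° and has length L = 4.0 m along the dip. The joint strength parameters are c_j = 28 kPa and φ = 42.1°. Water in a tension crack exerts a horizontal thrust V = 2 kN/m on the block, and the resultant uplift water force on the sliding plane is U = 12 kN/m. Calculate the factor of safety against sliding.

FS = 2.82

Resolving the block weight along and normal to the plane and applying the Mohr–Coulomb strength on the joint:
N' = W cosα − U − V sinα = 69·cos45.7° − 12 − 2·sin45.7° = 34.8 kN/m
Driving force T = W sinα + V cosα = 69·sin45.7° + 2·cos45.7° = 50.8 kN/m
Resisting force R = c_j·L + N'·tanφ = 28·4.0 + 34.8·tan42.1° = 112.0 + 31.4 = 143.4 kN/m
FS = R / T = 143.4 / 50.8 = 2.824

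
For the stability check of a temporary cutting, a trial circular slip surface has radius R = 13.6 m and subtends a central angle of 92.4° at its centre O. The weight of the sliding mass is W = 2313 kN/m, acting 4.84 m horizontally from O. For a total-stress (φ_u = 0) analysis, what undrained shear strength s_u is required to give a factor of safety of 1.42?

s_u = 53.3 kPa

FS = s_u·L_a·R / (W·d), so s_u = FS·W·d / (L_a·R).
Arc length L_a = R·θ = 13.6·(92.4°·π/180) = 13.6·1.6127 = 21.93 m
s_u = 1.42·2313·4.84 / (21.93·13.6) = 15896.8 / 298.28 = 53.29 kPa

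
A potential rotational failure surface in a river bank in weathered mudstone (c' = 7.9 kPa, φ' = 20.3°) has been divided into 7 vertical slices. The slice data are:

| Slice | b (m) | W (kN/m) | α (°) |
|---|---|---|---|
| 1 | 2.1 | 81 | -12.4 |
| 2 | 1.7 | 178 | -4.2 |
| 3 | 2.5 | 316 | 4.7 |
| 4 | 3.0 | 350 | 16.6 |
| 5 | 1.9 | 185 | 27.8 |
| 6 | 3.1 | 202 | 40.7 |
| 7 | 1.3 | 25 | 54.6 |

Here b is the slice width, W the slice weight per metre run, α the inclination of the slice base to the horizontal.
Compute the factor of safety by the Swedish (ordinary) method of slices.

FS = 1.80

Ordinary method of slices: FS = Σ[c'·Δl_i + (W_i cosα_i)·tanφ'] / Σ W_i sinα_i, with Δl_i = b_i / cosα_i.
Slice 1: Δl = 2.1/cos(-12.4°) = 2.150 m; N'_1 = 81·cos(-12.4°) = 79.1; c'Δl = 16.99; W sinα = -17.4
Slice 2: Δl = 1.7/cos(-4.2°) = 1.705 m; N'_2 = 178·cos(-4.2°) = 177.5; c'Δl = 13.47; W sinα = -13.0
Slice 3: Δl = 2.5/cos4.7° = 2.508 m; N'_3 = 316·cos4.7° = 314.9; c'Δl = 19.82; W sinα = 25.9
Slice 4: Δl = 3.0/cos16.6° = 3.130 m; N'_4 = 350·cos16.6° = 335.4; c'Δl = 24.73; W sinα = 100.0
Slice 5: Δl = 1.9/cos27.8° = 2.148 m; N'_5 = 185·cos27.8° = 163.6; c'Δl = 16.97; W sinα = 86.3
Slice 6: Δl = 3.1/cos40.7° = 4.089 m; N'_6 = 202·cos40.7° = 153.1; c'Δl = 32.30; W sinα = 131.7
Slice 7: Δl = 1.3/cos54.6° = 2.244 m; N'_7 = 25·cos54.6° = 14.5; c'Δl = 17.73; W sinα = 20.4
Σc'Δl = 142.0 kN/m; ΣN' = 1238.3 kN/m; ΣW sinα = 333.8 kN/m
Resisting = 142.0 + 1238.3·tan20.3° = 142.0 + 458.0 = 600.0 kN/m
FS = 600.0 / 333.8 = 1.797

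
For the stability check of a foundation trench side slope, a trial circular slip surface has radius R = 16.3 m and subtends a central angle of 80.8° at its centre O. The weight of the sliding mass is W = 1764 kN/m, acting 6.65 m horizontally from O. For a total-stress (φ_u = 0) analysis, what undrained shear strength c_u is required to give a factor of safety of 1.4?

c_u = 43.8 kPa

FS = c_u·L_a·R / (W·d), so c_u = FS·W·d / (L_a·R).
Arc length L_a = R·θ = 16.3·(80.8°·π/180) = 16.3·1.4102 = 22.99 m
c_u = 1.4·1764·6.65 / (22.99·16.3) = 16422.8 / 374.68 = 43.83 kPa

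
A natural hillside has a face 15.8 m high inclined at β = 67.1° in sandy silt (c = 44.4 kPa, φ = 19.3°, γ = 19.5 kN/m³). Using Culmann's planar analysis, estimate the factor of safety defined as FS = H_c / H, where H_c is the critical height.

FS = 1.53

H_c = (4c/γ) · sinβ cosφ / [1 − cos(β − φ)]
    = (4·44.4/19.5) · sin67.1°·cos19.3° / [1 − cos47.8°]
    = 9.108 · 0.8694 / 0.3283 = 24.12 m
FS = H_c / H = 24.12 / 15.8 = 1.527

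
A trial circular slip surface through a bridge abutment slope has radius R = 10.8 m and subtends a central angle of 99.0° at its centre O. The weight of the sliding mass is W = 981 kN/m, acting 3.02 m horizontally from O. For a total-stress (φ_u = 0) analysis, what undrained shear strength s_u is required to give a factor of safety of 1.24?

FS = s_u·L_a·R / (W·d), so s_u = FS·W·d / (L_a·R).
Arc length L_a = R·θ = 10.8·(99.0°·π/180) = 10.8·1.7279 = 18.66 m
s_u = 1.24·981·3.02 / (18.66·10.8) = 3673.6 / 201.54 = 18.23 kPa

s_u = 18.2 kPa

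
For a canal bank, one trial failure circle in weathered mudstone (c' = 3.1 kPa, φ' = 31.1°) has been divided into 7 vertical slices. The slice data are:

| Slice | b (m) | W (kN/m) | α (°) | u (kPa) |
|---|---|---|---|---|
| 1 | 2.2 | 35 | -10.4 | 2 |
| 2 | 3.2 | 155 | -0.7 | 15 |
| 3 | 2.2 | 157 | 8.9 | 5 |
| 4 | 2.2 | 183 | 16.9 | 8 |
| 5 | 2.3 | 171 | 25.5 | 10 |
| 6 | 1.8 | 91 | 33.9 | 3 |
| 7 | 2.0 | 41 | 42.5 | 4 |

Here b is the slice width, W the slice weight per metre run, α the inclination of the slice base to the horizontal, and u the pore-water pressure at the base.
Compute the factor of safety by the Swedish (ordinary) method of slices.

FS = 2.03

Ordinary method of slices: FS = Σ[c'·Δl_i + (W_i cosα_i − u_i·Δl_i)·tanφ'] / Σ W_i sinα_i, with Δl_i = b_i / cosα_i.
Slice 1: Δl = 2.2/cos(-10.4°) = 2.237 m; N'_1 = 35·cos(-10.4°) − 2·2.237 = 30.0; c'Δl = 6.93; W sinα = -6.3
Slice 2: Δl = 3.2/cos(-0.7°) = 3.200 m; N'_2 = 155·cos(-0.7°) − 15·3.200 = 107.0; c'Δl = 9.92; W sinα = -1.9
Slice 3: Δl = 2.2/cos8.9° = 2.227 m; N'_3 = 157·cos8.9° − 5·2.227 = 144.0; c'Δl = 6.90; W sinα = 24.3
Slice 4: Δl = 2.2/cos16.9° = 2.299 m; N'_4 = 183·cos16.9° − 8·2.299 = 156.7; c'Δl = 7.13; W sinα = 53.2
Slice 5: Δl = 2.3/cos25.5° = 2.548 m; N'_5 = 171·cos25.5° − 10·2.548 = 128.9; c'Δl = 7.90; W sinα = 73.6
Slice 6: Δl = 1.8/cos33.9° = 2.169 m; N'_6 = 91·cos33.9° − 3·2.169 = 69.0; c'Δl = 6.72; W sinα = 50.8
Slice 7: Δl = 2.0/cos42.5° = 2.713 m; N'_7 = 41·cos42.5° − 4·2.713 = 19.4; c'Δl = 8.41; W sinα = 27.7
Σc'Δl = 53.9 kN/m; ΣN' = 654.9 kN/m; ΣW sinα = 221.3 kN/m
Resisting = 53.9 + 654.9·tan31.1° = 53.9 + 395.0 = 449.0 kN/m
FS = 449.0 / 221.3 = 2.028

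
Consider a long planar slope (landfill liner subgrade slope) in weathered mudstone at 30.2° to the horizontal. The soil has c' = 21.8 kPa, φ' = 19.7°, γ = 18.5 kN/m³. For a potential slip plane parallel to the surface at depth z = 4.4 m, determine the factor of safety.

For an infinite slope with a slip plane parallel to the surface (no pore pressure): FS = [c' + γz cos²β tanφ'] / [γz sinβ cosβ].
γz = 18.5·4.4 = 81.40 kN/m²
Numerator = 21.8 + 81.40·cos²30.2°·tan19.7° = 21.8 + 81.40·0.7470·0.3581 = 43.571 kPa
Denominator = 81.40·sin30.2°·cos30.2° = 81.40·0.5030·0.8643 = 35.388 kPa
FS = 43.571 / 35.388 = 1.231

FS = 1.23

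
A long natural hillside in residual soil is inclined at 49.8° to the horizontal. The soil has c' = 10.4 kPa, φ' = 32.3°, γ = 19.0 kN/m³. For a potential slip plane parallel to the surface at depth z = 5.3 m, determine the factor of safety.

For an infinite slope with a slip plane parallel to the surface (no pore pressure): FS = [c' + γz cos²β tanφ'] / [γz sinβ cosβ].
γz = 19.0·5.3 = 100.70 kN/m²
Numerator = 10.4 + 100.70·cos²49.8°·tan32.3° = 10.4 + 100.70·0.4166·0.6322 = 36.922 kPa
Denominator = 100.70·sin49.8°·cos49.8° = 100.70·0.7638·0.6455 = 49.645 kPa
FS = 36.922 / 49.645 = 0.744

FS = 0.74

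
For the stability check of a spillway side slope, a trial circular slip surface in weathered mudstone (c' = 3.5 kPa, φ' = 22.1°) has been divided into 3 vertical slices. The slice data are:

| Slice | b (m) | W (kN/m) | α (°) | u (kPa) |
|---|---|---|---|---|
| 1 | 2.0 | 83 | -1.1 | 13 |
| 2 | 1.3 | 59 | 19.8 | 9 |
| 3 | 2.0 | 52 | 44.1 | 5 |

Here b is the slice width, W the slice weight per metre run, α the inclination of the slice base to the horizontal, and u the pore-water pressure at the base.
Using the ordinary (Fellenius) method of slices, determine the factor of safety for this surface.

FS = 1.31

Ordinary method of slices: FS = Σ[c'·Δl_i + (W_i cosα_i − u_i·Δl_i)·tanφ'] / Σ W_i sinα_i, with Δl_i = b_i / cosα_i.
Slice 1: Δl = 2.0/cos(-1.1°) = 2.000 m; N'_1 = 83·cos(-1.1°) − 13·2.000 = 57.0; c'Δl = 7.00; W sinα = -1.6
Slice 2: Δl = 1.3/cos19.8° = 1.382 m; N'_2 = 59·cos19.8° − 9·1.382 = 43.1; c'Δl = 4.84; W sinα = 20.0
Slice 3: Δl = 2.0/cos44.1° = 2.785 m; N'_3 = 52·cos44.1° − 5·2.785 = 23.4; c'Δl = 9.75; W sinα = 36.2
Σc'Δl = 21.6 kN/m; ΣN' = 123.5 kN/m; ΣW sinα = 54.6 kN/m
Resisting = 21.6 + 123.5·tan22.1° = 21.6 + 50.1 = 71.7 kN/m
FS = 71.7 / 54.6 = 1.314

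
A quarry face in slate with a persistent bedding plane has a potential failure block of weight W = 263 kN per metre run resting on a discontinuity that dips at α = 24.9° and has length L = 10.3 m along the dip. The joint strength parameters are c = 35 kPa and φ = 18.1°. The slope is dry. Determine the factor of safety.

Resolving the block weight along and normal to the plane and applying the Mohr–Coulomb strength on the joint:
N' = W cosα = 263·cos24.9° = 238.6 kN/m
Driving force T = W sinα = 263·sin24.9° = 110.7 kN/m
Resisting force R = c·L + N'·tanφ = 35·10.3 + 238.6·tan18.1° = 360.5 + 78.0 = 438.5 kN/m
FS = R / T = 438.5 / 110.7 = 3.960

FS = 3.96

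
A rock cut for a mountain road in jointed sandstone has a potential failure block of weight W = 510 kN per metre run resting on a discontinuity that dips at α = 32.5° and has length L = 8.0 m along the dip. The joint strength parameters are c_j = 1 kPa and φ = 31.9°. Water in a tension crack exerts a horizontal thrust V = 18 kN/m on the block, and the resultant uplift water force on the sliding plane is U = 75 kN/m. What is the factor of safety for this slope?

FS = 0.77

Resolving the block weight along and normal to the plane and applying the Mohr–Coulomb strength on the joint:
N' = W cosα − U − V sinα = 510·cos32.5° − 75 − 18·sin32.5° = 345.5 kN/m
Driving force T = W sinα + V cosα = 510·sin32.5° + 18·cos32.5° = 289.2 kN/m
Resisting force R = c_j·L + N'·tanφ = 1·8.0 + 345.5·tan31.9° = 8.0 + 215.0 = 223.0 kN/m
FS = R / T = 223.0 / 289.2 = 0.771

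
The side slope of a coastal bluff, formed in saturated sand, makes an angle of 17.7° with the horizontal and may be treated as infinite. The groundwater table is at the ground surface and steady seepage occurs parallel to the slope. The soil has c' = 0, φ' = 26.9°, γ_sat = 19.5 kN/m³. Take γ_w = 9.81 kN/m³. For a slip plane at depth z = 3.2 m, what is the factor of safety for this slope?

FS = 0.79

With seepage parallel to the slope and the water table at the surface, the effective normal stress on the slip plane uses the buoyant unit weight γ' = γ_sat − γ_w while the driving shear stress uses γ_sat:
FS = [c' + γ' z cos²β tanφ'] / [γ_sat z sinβ cosβ]
(For c' = 0 this reduces to FS = (γ'/γ_sat)·tanφ'/tanβ.)
γ' = 19.5 − 9.81 = 9.69 kN/m³
Numerator = 0.0 + 9.69·3.2·cos²17.7°·tan26.9° = 0.0 + 9.69·3.2·0.9076·0.5073 = 14.277 kPa
Denominator = 19.5·3.2·sin17.7°·cos17.7° = 19.5·3.2·0.3040·0.9527 = 18.074 kPa
FS = 14.277 / 18.074 = 0.790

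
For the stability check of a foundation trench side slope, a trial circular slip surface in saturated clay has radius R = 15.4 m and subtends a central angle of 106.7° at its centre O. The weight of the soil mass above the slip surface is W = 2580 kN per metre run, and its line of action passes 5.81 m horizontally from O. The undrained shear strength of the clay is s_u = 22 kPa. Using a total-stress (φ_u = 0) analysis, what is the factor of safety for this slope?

Taking moments about the centre O, the resisting moment is provided by the undrained shear strength acting along the arc:
Arc length L_a = R·θ = 15.4·(106.7°·π/180) = 15.4·1.8623 = 28.68 m
M_R = s_u·L_a·R = 22·28.68·15.4 = 9716.4 kN·m/m
M_D = W·d = 2580·5.81 = 14989.8 kN·m/m
FS = M_R / M_D = 9716.4 / 14989.8 = 0.648

FS = 0.65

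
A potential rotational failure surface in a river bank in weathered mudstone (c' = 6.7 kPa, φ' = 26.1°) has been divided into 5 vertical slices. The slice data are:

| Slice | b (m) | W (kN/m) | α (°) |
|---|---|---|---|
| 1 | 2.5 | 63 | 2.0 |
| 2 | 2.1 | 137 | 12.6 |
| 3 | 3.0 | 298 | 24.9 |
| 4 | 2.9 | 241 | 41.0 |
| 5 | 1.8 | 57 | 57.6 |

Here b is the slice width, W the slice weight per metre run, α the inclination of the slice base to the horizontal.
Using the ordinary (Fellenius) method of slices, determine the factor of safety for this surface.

Ordinary method of slices: FS = Σ[c'·Δl_i + (W_i cosα_i)·tanφ'] / Σ W_i sinα_i, with Δl_i = b_i / cosα_i.
Slice 1: Δl = 2.5/cos2.0° = 2.502 m; N'_1 = 63·cos2.0° = 63.0; c'Δl = 16.76; W sinα = 2.2
Slice 2: Δl = 2.1/cos12.6° = 2.152 m; N'_2 = 137·cos12.6° = 133.7; c'Δl = 14.42; W sinα = 29.9
Slice 3: Δl = 3.0/cos24.9° = 3.307 m; N'_3 = 298·cos24.9° = 270.3; c'Δl = 22.16; W sinα = 125.5
Slice 4: Δl = 2.9/cos41.0° = 3.843 m; N'_4 = 241·cos41.0° = 181.9; c'Δl = 25.75; W sinα = 158.1
Slice 5: Δl = 1.8/cos57.6° = 3.359 m; N'_5 = 57·cos57.6° = 30.5; c'Δl = 22.51; W sinα = 48.1
Σc'Δl = 101.6 kN/m; ΣN' = 679.4 kN/m; ΣW sinα = 363.8 kN/m
Resisting = 101.6 + 679.4·tan26.1° = 101.6 + 332.8 = 434.4 kN/m
FS = 434.4 / 363.8 = 1.194

FS = 1.19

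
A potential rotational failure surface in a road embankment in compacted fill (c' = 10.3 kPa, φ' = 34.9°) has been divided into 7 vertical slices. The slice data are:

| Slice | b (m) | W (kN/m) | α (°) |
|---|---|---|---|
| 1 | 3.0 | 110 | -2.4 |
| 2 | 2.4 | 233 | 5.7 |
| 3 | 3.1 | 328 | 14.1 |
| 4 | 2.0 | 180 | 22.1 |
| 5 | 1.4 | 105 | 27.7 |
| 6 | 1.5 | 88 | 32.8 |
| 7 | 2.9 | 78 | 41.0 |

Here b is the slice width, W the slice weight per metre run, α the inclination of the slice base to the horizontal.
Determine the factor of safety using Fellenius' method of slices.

Ordinary method of slices: FS = Σ[c'·Δl_i + (W_i cosα_i)·tanφ'] / Σ W_i sinα_i, with Δl_i = b_i / cosα_i.
Slice 1: Δl = 3.0/cos(-2.4°) = 3.003 m; N'_1 = 110·cos(-2.4°) = 109.9; c'Δl = 30.93; W sinα = -4.6
Slice 2: Δl = 2.4/cos5.7° = 2.412 m; N'_2 = 233·cos5.7° = 231.8; c'Δl = 24.84; W sinα = 23.1
Slice 3: Δl = 3.1/cos14.1° = 3.196 m; N'_3 = 328·cos14.1° = 318.1; c'Δl = 32.92; W sinα = 79.9
Slice 4: Δl = 2.0/cos22.1° = 2.159 m; N'_4 = 180·cos22.1° = 166.8; c'Δl = 22.23; W sinα = 67.7
Slice 5: Δl = 1.4/cos27.7° = 1.581 m; N'_5 = 105·cos27.7° = 93.0; c'Δl = 16.29; W sinα = 48.8
Slice 6: Δl = 1.5/cos32.8° = 1.785 m; N'_6 = 88·cos32.8° = 74.0; c'Δl = 18.38; W sinα = 47.7
Slice 7: Δl = 2.9/cos41.0° = 3.843 m; N'_7 = 78·cos41.0° = 58.9; c'Δl = 39.58; W sinα = 51.2
Σc'Δl = 185.2 kN/m; ΣN' = 1052.4 kN/m; ΣW sinα = 313.8 kN/m
Resisting = 185.2 + 1052.4·tan34.9° = 185.2 + 734.2 = 919.4 kN/m
FS = 919.4 / 313.8 = 2.930

FS = 2.93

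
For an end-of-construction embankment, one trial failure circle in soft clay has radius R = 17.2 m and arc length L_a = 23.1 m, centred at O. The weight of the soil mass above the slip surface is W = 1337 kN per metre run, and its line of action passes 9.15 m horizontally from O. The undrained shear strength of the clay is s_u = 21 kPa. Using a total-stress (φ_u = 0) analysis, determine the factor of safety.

FS = 0.68

Taking moments about the centre O, the resisting moment is provided by the undrained shear strength acting along the arc:
M_R = s_u·L_a·R = 21·23.10·17.2 = 8343.7 kN·m/m
M_D = W·d = 1337·9.15 = 12233.6 kN·m/m
FS = M_R / M_D = 8343.7 / 12233.6 = 0.682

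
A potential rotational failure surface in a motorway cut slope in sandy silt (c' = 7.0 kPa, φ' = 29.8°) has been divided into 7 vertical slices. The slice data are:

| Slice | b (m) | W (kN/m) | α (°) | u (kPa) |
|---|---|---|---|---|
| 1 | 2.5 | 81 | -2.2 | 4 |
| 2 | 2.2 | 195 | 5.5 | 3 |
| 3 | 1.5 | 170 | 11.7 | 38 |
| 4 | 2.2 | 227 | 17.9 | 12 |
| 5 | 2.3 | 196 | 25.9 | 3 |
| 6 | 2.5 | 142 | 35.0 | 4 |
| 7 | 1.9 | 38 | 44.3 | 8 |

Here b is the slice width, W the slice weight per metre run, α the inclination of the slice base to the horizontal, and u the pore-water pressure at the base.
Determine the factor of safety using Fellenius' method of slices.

FS = 1.90

Ordinary method of slices: FS = Σ[c'·Δl_i + (W_i cosα_i − u_i·Δl_i)·tanφ'] / Σ W_i sinα_i, with Δl_i = b_i / cosα_i.
Slice 1: Δl = 2.5/cos(-2.2°) = 2.502 m; N'_1 = 81·cos(-2.2°) − 4·2.502 = 70.9; c'Δl = 17.51; W sinα = -3.1
Slice 2: Δl = 2.2/cos5.5° = 2.210 m; N'_2 = 195·cos5.5° − 3·2.210 = 187.5; c'Δl = 15.47; W sinα = 18.7
Slice 3: Δl = 1.5/cos11.7° = 1.532 m; N'_3 = 170·cos11.7° − 38·1.532 = 108.3; c'Δl = 10.72; W sinα = 34.5
Slice 4: Δl = 2.2/cos17.9° = 2.312 m; N'_4 = 227·cos17.9° − 12·2.312 = 188.3; c'Δl = 16.18; W sinα = 69.8
Slice 5: Δl = 2.3/cos25.9° = 2.557 m; N'_5 = 196·cos25.9° − 3·2.557 = 168.6; c'Δl = 17.90; W sinα = 85.6
Slice 6: Δl = 2.5/cos35.0° = 3.052 m; N'_6 = 142·cos35.0° − 4·3.052 = 104.1; c'Δl = 21.36; W sinα = 81.4
Slice 7: Δl = 1.9/cos44.3° = 2.655 m; N'_7 = 38·cos44.3° − 8·2.655 = 6.0; c'Δl = 18.58; W sinα = 26.5
Σc'Δl = 117.7 kN/m; ΣN' = 833.6 kN/m; ΣW sinα = 313.4 kN/m
Resisting = 117.7 + 833.6·tan29.8° = 117.7 + 477.4 = 595.2 kN/m
FS = 595.2 / 313.4 = 1.899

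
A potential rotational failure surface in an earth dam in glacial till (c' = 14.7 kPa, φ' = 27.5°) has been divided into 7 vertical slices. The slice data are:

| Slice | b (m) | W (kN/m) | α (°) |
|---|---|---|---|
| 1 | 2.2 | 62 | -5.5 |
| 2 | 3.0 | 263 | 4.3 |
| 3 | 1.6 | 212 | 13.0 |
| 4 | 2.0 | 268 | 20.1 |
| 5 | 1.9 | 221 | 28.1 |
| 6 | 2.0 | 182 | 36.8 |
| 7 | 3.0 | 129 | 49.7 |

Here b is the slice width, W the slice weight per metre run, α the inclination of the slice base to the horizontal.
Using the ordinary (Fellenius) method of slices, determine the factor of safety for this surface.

FS = 1.93

Ordinary method of slices: FS = Σ[c'·Δl_i + (W_i cosα_i)·tanφ'] / Σ W_i sinα_i, with Δl_i = b_i / cosα_i.
Slice 1: Δl = 2.2/cos(-5.5°) = 2.210 m; N'_1 = 62·cos(-5.5°) = 61.7; c'Δl = 32.49; W sinα = -5.9
Slice 2: Δl = 3.0/cos4.3° = 3.008 m; N'_2 = 263·cos4.3° = 262.3; c'Δl = 44.22; W sinα = 19.7
Slice 3: Δl = 1.6/cos13.0° = 1.642 m; N'_3 = 212·cos13.0° = 206.6; c'Δl = 24.14; W sinα = 47.7
Slice 4: Δl = 2.0/cos20.1° = 2.130 m; N'_4 = 268·cos20.1° = 251.7; c'Δl = 31.31; W sinα = 92.1
Slice 5: Δl = 1.9/cos28.1° = 2.154 m; N'_5 = 221·cos28.1° = 195.0; c'Δl = 31.66; W sinα = 104.1
Slice 6: Δl = 2.0/cos36.8° = 2.498 m; N'_6 = 182·cos36.8° = 145.7; c'Δl = 36.72; W sinα = 109.0
Slice 7: Δl = 3.0/cos49.7° = 4.638 m; N'_7 = 129·cos49.7° = 83.4; c'Δl = 68.18; W sinα = 98.4
Σc'Δl = 268.7 kN/m; ΣN' = 1206.3 kN/m; ΣW sinα = 465.1 kN/m
Resisting = 268.7 + 1206.3·tan27.5° = 268.7 + 628.0 = 896.7 kN/m
FS = 896.7 / 465.1 = 1.928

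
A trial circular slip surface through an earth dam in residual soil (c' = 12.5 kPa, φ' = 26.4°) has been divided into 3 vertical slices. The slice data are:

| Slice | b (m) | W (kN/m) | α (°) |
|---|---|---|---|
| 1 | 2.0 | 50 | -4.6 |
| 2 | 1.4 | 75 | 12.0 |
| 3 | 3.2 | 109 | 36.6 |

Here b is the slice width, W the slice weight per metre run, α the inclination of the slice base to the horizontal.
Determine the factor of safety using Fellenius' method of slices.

Ordinary method of slices: FS = Σ[c'·Δl_i + (W_i cosα_i)·tanφ'] / Σ W_i sinα_i, with Δl_i = b_i / cosα_i.
Slice 1: Δl = 2.0/cos(-4.6°) = 2.006 m; N'_1 = 50·cos(-4.6°) = 49.8; c'Δl = 25.08; W sinα = -4.0
Slice 2: Δl = 1.4/cos12.0° = 1.431 m; N'_2 = 75·cos12.0° = 73.4; c'Δl = 17.89; W sinα = 15.6
Slice 3: Δl = 3.2/cos36.6° = 3.986 m; N'_3 = 109·cos36.6° = 87.5; c'Δl = 49.82; W sinα = 65.0
Σc'Δl = 92.8 kN/m; ΣN' = 210.7 kN/m; ΣW sinα = 76.6 kN/m
Resisting = 92.8 + 210.7·tan26.4° = 92.8 + 104.6 = 197.4 kN/m
FS = 197.4 / 76.6 = 2.578

FS = 2.58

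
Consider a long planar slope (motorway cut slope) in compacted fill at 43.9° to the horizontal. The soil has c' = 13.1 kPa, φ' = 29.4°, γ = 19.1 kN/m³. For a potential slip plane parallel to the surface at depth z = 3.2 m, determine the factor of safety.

FS = 1.01

For an infinite slope with a slip plane parallel to the surface (no pore pressure): FS = [c' + γz cos²β tanφ'] / [γz sinβ cosβ].
γz = 19.1·3.2 = 61.12 kN/m²
Numerator = 13.1 + 61.12·cos²43.9°·tan29.4° = 13.1 + 61.12·0.5192·0.5635 = 30.981 kPa
Denominator = 61.12·sin43.9°·cos43.9° = 61.12·0.6934·0.7206 = 30.537 kPa
FS = 30.981 / 30.537 = 1.015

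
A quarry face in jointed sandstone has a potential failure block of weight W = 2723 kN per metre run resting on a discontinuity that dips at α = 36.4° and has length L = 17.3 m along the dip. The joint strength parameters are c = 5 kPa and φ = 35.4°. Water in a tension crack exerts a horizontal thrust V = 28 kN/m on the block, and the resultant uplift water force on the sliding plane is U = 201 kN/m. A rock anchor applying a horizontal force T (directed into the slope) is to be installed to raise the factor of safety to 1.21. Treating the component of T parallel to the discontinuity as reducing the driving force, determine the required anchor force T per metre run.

Resolving forces along and normal to the sliding plane, with the horizontal anchor force T adding T·sinα to the effective normal force and T·cosα acting up the plane against the driving force:
FS = [cL + (W cosα − U − V sinα + T sinα) tanφ] / [W sinα + V cosα − T cosα]
Without the anchor: N' = 1974.1 kN/m, driving T_d = 1638.4 kN/m, resisting R = 5·17.3 + 1974.1·tan35.4° = 1489.4 kN/m, FS = 0.91.
Setting FS = 1.21 and solving for T:
1.21·(1638.4 − T cos36.4°) = 1489.4 + T sin36.4°·tan35.4°
T·(sin36.4°·tan35.4° + 1.21·cos36.4°) = 1.21·1638.4 − 1489.4
T·(0.5934·0.7107 + 1.21·0.8049) = 1982.5 − 1489.4 = 493.1
T·1.3956 = 493.1
T = 353.3 kN/m

T = 353 kN/m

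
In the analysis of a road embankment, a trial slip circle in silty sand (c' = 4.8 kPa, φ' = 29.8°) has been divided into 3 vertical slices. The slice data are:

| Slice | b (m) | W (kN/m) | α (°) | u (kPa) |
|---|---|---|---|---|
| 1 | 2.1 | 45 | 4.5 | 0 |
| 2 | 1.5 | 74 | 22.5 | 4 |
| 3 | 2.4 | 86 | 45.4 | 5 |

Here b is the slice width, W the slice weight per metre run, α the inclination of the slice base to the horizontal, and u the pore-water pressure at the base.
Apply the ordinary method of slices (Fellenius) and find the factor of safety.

Ordinary method of slices: FS = Σ[c'·Δl_i + (W_i cosα_i − u_i·Δl_i)·tanφ'] / Σ W_i sinα_i, with Δl_i = b_i / cosα_i.
Slice 1: Δl = 2.1/cos4.5° = 2.106 m; N'_1 = 45·cos4.5° − 0·2.106 = 44.9; c'Δl = 10.11; W sinα = 3.5
Slice 2: Δl = 1.5/cos22.5° = 1.624 m; N'_2 = 74·cos22.5° − 4·1.624 = 61.9; c'Δl = 7.79; W sinα = 28.3
Slice 3: Δl = 2.4/cos45.4° = 3.418 m; N'_3 = 86·cos45.4° − 5·3.418 = 43.3; c'Δl = 16.41; W sinα = 61.2
Σc'Δl = 34.3 kN/m; ΣN' = 150.0 kN/m; ΣW sinα = 93.1 kN/m
Resisting = 34.3 + 150.0·tan29.8° = 34.3 + 85.9 = 120.2 kN/m
FS = 120.2 / 93.1 = 1.292

FS = 1.29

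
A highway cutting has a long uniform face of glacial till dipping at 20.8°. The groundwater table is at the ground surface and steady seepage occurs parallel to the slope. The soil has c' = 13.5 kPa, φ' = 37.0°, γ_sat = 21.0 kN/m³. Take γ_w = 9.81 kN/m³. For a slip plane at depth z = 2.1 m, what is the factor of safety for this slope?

FS = 1.98

With seepage parallel to the slope and the water table at the surface, the effective normal stress on the slip plane uses the buoyant unit weight γ' = γ_sat − γ_w while the driving shear stress uses γ_sat:
FS = [c' + γ' z cos²β tanφ'] / [γ_sat z sinβ cosβ]
γ' = 21.0 − 9.81 = 11.19 kN/m³
Numerator = 13.5 + 11.19·2.1·cos²20.8°·tan37.0° = 13.5 + 11.19·2.1·0.8739·0.7536 = 28.975 kPa
Denominator = 21.0·2.1·sin20.8°·cos20.8° = 21.0·2.1·0.3551·0.9348 = 14.640 kPa
FS = 28.975 / 14.640 = 1.979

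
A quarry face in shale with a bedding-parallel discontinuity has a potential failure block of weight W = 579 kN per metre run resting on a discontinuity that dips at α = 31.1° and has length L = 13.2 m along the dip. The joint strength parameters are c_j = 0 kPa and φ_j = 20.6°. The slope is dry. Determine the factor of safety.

FS = 0.62

Resolving the block weight along and normal to the plane and applying the Mohr–Coulomb strength on the joint:
N' = W cosα = 579·cos31.1° = 495.8 kN/m
Driving force T = W sinα = 579·sin31.1° = 299.1 kN/m
Resisting force R = c_j·L + N'·tanφ_j = 0·13.2 + 495.8·tan20.6° = 0.0 + 186.4 = 186.4 kN/m
FS = R / T = 186.4 / 299.1 = 0.623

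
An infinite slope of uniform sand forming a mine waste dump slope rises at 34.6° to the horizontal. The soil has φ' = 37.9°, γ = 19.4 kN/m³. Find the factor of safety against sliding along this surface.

FS = 1.13

For a dry cohesionless infinite slope the factor of safety is FS = tanφ' / tanβ.
FS = tan37.9° / tan34.6° = 0.7785 / 0.6899 = 1.128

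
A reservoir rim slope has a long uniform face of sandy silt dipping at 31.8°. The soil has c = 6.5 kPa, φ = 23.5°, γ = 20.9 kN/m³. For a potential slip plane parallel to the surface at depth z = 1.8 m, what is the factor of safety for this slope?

FS = 1.09

For an infinite slope with a slip plane parallel to the surface (no pore pressure): FS = [c + γz cos²β tanφ] / [γz sinβ cosβ].
γz = 20.9·1.8 = 37.62 kN/m²
Numerator = 6.5 + 37.62·cos²31.8°·tan23.5° = 6.5 + 37.62·0.7223·0.4348 = 18.315 kPa
Denominator = 37.62·sin31.8°·cos31.8° = 37.62·0.5270·0.8499 = 16.848 kPa
FS = 18.315 / 16.848 = 1.087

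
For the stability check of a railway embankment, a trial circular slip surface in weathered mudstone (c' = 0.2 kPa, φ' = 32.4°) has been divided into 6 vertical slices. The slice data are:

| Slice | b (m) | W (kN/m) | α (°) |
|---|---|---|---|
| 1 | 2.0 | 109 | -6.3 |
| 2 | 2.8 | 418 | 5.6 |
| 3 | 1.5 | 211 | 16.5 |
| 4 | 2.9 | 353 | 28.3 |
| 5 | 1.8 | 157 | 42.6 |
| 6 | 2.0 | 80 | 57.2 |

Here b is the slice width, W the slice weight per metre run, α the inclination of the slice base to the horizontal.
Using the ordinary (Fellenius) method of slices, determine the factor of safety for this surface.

Ordinary method of slices: FS = Σ[c'·Δl_i + (W_i cosα_i)·tanφ'] / Σ W_i sinα_i, with Δl_i = b_i / cosα_i.
Slice 1: Δl = 2.0/cos(-6.3°) = 2.012 m; N'_1 = 109·cos(-6.3°) = 108.3; c'Δl = 0.40; W sinα = -12.0
Slice 2: Δl = 2.8/cos5.6° = 2.813 m; N'_2 = 418·cos5.6° = 416.0; c'Δl = 0.56; W sinα = 40.8
Slice 3: Δl = 1.5/cos16.5° = 1.564 m; N'_3 = 211·cos16.5° = 202.3; c'Δl = 0.31; W sinα = 59.9
Slice 4: Δl = 2.9/cos28.3° = 3.294 m; N'_4 = 353·cos28.3° = 310.8; c'Δl = 0.66; W sinα = 167.4
Slice 5: Δl = 1.8/cos42.6° = 2.445 m; N'_5 = 157·cos42.6° = 115.6; c'Δl = 0.49; W sinα = 106.3
Slice 6: Δl = 2.0/cos57.2° = 3.692 m; N'_6 = 80·cos57.2° = 43.3; c'Δl = 0.74; W sinα = 67.2
Σc'Δl = 3.2 kN/m; ΣN' = 1196.4 kN/m; ΣW sinα = 429.6 kN/m
Resisting = 3.2 + 1196.4·tan32.4° = 3.2 + 759.2 = 762.4 kN/m
FS = 762.4 / 429.6 = 1.775

FS = 1.77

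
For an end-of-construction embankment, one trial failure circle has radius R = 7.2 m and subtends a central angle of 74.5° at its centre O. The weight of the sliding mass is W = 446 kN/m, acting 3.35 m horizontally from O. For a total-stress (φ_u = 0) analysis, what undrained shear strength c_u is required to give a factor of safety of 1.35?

FS = c_u·L_a·R / (W·d), so c_u = FS·W·d / (L_a·R).
Arc length L_a = R·θ = 7.2·(74.5°·π/180) = 7.2·1.3003 = 9.36 m
c_u = 1.35·446·3.35 / (9.36·7.2) = 2017.0 / 67.41 = 29.92 kPa

c_u = 29.9 kPa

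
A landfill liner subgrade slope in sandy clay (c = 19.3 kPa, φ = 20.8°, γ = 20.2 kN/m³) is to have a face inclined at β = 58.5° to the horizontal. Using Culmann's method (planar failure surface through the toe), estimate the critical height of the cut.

H_c = 14.59 m

Culmann's analysis gives the critical failure plane at α_cr = (β + φ)/2 = (58.5 + 20.8)/2 = 39.6°, and the critical height
H_c = (4c/γ) · sinβ cosφ / [1 − cos(β − φ)]
    = (4·19.3/20.2) · sin58.5°·cos20.8° / [1 − cos(37.7°)]
    = 3.822 · 0.8526·0.9348 / [1 − 0.7912]
    = 3.822 · 0.7971 / 0.2088
    = 14.59 m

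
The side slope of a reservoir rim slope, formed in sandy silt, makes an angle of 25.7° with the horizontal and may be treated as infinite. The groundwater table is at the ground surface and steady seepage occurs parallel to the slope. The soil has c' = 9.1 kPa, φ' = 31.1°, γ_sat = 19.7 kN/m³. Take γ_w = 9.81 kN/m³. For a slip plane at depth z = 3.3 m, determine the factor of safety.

With seepage parallel to the slope and the water table at the surface, the effective normal stress on the slip plane uses the buoyant unit weight γ' = γ_sat − γ_w while the driving shear stress uses γ_sat:
FS = [c' + γ' z cos²β tanφ'] / [γ_sat z sinβ cosβ]
γ' = 19.7 − 9.81 = 9.89 kN/m³
Numerator = 9.1 + 9.89·3.3·cos²25.7°·tan31.1° = 9.1 + 9.89·3.3·0.8119·0.6032 = 25.085 kPa
Denominator = 19.7·3.3·sin25.7°·cos25.7° = 19.7·3.3·0.4337·0.9011 = 25.403 kPa
FS = 25.085 / 25.403 = 0.987

FS = 0.99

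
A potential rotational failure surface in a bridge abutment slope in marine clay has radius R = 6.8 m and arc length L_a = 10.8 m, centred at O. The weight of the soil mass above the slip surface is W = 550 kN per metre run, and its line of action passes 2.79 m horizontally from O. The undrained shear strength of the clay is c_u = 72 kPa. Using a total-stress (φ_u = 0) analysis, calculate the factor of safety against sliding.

Taking moments about the centre O, the resisting moment is provided by the undrained shear strength acting along the arc:
M_R = c_u·L_a·R = 72·10.80·6.8 = 5287.7 kN·m/m
M_D = W·d = 550·2.79 = 1534.5 kN·m/m
FS = M_R / M_D = 5287.7 / 1534.5 = 3.446

FS = 3.45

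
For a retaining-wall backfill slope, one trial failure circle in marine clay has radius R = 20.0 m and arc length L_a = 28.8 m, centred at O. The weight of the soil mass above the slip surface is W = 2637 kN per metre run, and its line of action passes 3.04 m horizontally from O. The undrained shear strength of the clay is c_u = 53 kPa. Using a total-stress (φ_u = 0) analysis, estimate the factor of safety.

FS = 3.81

Taking moments about the centre O, the resisting moment is provided by the undrained shear strength acting along the arc:
M_R = c_u·L_a·R = 53·28.80·20.0 = 30528.0 kN·m/m
M_D = W·d = 2637·3.04 = 8016.5 kN·m/m
FS = M_R / M_D = 30528.0 / 8016.5 = 3.808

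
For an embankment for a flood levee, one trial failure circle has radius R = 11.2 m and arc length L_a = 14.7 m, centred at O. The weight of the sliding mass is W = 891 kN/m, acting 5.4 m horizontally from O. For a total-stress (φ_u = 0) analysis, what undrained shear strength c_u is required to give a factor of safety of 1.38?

c_u = 40.3 kPa

FS = c_u·L_a·R / (W·d), so c_u = FS·W·d / (L_a·R).
c_u = 1.38·891·5.4 / (14.70·11.2) = 6639.7 / 164.64 = 40.33 kPa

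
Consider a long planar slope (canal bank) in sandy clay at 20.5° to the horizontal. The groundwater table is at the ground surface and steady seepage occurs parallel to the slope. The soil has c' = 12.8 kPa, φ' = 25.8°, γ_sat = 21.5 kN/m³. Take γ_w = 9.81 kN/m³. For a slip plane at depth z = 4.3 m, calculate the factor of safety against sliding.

FS = 1.13

With seepage parallel to the slope and the water table at the surface, the effective normal stress on the slip plane uses the buoyant unit weight γ' = γ_sat − γ_w while the driving shear stress uses γ_sat:
FS = [c' + γ' z cos²β tanφ'] / [γ_sat z sinβ cosβ]
γ' = 21.5 − 9.81 = 11.69 kN/m³
Numerator = 12.8 + 11.69·4.3·cos²20.5°·tan25.8° = 12.8 + 11.69·4.3·0.8774·0.4834 = 34.120 kPa
Denominator = 21.5·4.3·sin20.5°·cos20.5° = 21.5·4.3·0.3502·0.9367 = 30.326 kPa
FS = 34.120 / 30.326 = 1.125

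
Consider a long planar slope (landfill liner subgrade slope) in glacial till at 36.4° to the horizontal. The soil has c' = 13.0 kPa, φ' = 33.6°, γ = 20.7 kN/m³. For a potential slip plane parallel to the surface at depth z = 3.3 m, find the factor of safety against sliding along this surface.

FS = 1.30

For an infinite slope with a slip plane parallel to the surface (no pore pressure): FS = [c' + γz cos²β tanφ'] / [γz sinβ cosβ].
γz = 20.7·3.3 = 68.31 kN/m²
Numerator = 13.0 + 68.31·cos²36.4°·tan33.6° = 13.0 + 68.31·0.6479·0.6644 = 42.403 kPa
Denominator = 68.31·sin36.4°·cos36.4° = 68.31·0.5934·0.8049 = 32.628 kPa
FS = 42.403 / 32.628 = 1.300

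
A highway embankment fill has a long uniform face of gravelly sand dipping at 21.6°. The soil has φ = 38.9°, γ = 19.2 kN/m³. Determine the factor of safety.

For a dry cohesionless infinite slope the factor of safety is FS = tanφ / tanβ.
FS = tan38.9° / tan21.6° = 0.8069 / 0.3959 = 2.038

FS = 2.04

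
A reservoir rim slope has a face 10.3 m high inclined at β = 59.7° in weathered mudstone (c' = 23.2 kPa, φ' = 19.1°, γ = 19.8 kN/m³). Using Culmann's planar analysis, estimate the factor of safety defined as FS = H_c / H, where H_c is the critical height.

FS = 1.54

H_c = (4c'/γ) · sinβ cosφ' / [1 − cos(β − φ')]
    = (4·23.2/19.8) · sin59.7°·cos19.1° / [1 − cos40.6°]
    = 4.687 · 0.8159 / 0.2407 = 15.88 m
FS = H_c / H = 15.88 / 10.3 = 1.542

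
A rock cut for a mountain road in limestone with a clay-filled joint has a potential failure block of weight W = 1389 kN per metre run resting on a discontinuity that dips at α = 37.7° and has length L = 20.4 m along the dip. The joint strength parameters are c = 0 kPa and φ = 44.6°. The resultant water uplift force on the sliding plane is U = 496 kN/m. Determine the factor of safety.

Resolving the block weight along and normal to the plane and applying the Mohr–Coulomb strength on the joint:
N' = W cosα − U = 1389·cos37.7° − 496 = 603.0 kN/m
Driving force T = W sinα = 1389·sin37.7° = 849.4 kN/m
Resisting force R = c·L + N'·tanφ = 0·20.4 + 603.0·tan44.6° = 0.0 + 594.6 = 594.6 kN/m
FS = R / T = 594.6 / 849.4 = 0.700

FS = 0.70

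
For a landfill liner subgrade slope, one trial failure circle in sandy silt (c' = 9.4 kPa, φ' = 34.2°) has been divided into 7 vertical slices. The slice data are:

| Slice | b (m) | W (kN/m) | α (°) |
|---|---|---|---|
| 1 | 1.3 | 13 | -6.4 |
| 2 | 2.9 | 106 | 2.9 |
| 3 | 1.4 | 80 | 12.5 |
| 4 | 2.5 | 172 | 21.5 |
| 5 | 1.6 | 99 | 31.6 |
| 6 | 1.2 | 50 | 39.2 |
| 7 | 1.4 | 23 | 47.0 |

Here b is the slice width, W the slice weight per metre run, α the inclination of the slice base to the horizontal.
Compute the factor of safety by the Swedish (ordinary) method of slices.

Ordinary method of slices: FS = Σ[c'·Δl_i + (W_i cosα_i)·tanφ'] / Σ W_i sinα_i, with Δl_i = b_i / cosα_i.
Slice 1: Δl = 1.3/cos(-6.4°) = 1.308 m; N'_1 = 13·cos(-6.4°) = 12.9; c'Δl = 12.30; W sinα = -1.4
Slice 2: Δl = 2.9/cos2.9° = 2.904 m; N'_2 = 106·cos2.9° = 105.9; c'Δl = 27.29; W sinα = 5.4
Slice 3: Δl = 1.4/cos12.5° = 1.434 m; N'_3 = 80·cos12.5° = 78.1; c'Δl = 13.48; W sinα = 17.3
Slice 4: Δl = 2.5/cos21.5° = 2.687 m; N'_4 = 172·cos21.5° = 160.0; c'Δl = 25.26; W sinα = 63.0
Slice 5: Δl = 1.6/cos31.6° = 1.879 m; N'_5 = 99·cos31.6° = 84.3; c'Δl = 17.66; W sinα = 51.9
Slice 6: Δl = 1.2/cos39.2° = 1.548 m; N'_6 = 50·cos39.2° = 38.7; c'Δl = 14.56; W sinα = 31.6
Slice 7: Δl = 1.4/cos47.0° = 2.053 m; N'_7 = 23·cos47.0° = 15.7; c'Δl = 19.30; W sinα = 16.8
Σc'Δl = 129.8 kN/m; ΣN' = 495.7 kN/m; ΣW sinα = 184.6 kN/m
Resisting = 129.8 + 495.7·tan34.2° = 129.8 + 336.9 = 466.7 kN/m
FS = 466.7 / 184.6 = 2.529

FS = 2.53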